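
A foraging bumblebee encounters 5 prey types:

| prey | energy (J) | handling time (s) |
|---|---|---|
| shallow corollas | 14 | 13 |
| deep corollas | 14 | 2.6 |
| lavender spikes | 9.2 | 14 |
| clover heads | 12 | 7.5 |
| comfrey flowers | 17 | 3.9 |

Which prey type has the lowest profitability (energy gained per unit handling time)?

lavender spikes

In descending order of E/h:
deep corollas: 14/2.6 = 5.38 J/s
comfrey flowers: 17/3.9 = 4.36 J/s
clover heads: 12/7.5 = 1.6 J/s
shallow corollas: 14/13 = 1.08 J/s
lavender spikes: 9.2/14 = 0.657 J/s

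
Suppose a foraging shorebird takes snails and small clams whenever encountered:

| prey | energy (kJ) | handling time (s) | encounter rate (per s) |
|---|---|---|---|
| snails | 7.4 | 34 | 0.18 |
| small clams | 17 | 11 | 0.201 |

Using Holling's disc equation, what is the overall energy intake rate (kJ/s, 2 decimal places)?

R = (0.18×7.4 + 0.201×17) / (1 + 0.18×34 + 0.201×11) = 4.749/9.331 = 0.5089 kJ/s.

0.51 kJ/s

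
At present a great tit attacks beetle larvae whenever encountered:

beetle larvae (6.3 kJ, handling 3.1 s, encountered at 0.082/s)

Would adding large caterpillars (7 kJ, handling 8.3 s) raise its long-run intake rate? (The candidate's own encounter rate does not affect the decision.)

Yes

Current rate: (0.082×6.3)/(1 + 0.082×3.1) = 0.4119 kJ/s.
Profitability of large caterpillars: 7/8.3 = 0.8434 kJ/s.
Since 0.8434 > R, including large caterpillars increases the long-run rate.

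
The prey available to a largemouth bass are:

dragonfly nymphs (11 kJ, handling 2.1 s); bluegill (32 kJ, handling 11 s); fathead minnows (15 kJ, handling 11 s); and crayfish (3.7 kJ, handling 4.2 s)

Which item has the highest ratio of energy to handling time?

dragonfly nymphs

In descending order of E/h:
dragonfly nymphs: 11/2.1 = 5.24 kJ/s
bluegill: 32/11 = 2.91 kJ/s
fathead minnows: 15/11 = 1.36 kJ/s
crayfish: 3.7/4.2 = 0.881 kJ/s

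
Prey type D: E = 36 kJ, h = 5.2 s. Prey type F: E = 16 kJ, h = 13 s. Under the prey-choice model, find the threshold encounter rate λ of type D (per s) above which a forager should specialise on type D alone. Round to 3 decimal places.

0.042 per s

Drop type F once their profitability E₂/h₂ falls below the rate achievable on type D alone: E₂/h₂ = λE₁/(1 + λh₁).
Solve for λ: λE₁h₂ = E₂(1 + λh₁) → λ(E₁h₂ − E₂h₁) = E₂ → λ = E₂/(E₁h₂ − E₂h₁).
λ = 16/(36×13 − 16×5.2) = 16/384.8 = 0.04158 per s.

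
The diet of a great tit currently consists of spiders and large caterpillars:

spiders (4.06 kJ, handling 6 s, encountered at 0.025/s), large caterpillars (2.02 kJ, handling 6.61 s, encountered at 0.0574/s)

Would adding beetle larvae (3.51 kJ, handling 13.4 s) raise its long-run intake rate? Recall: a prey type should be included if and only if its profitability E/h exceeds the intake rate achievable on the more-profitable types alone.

Yes

Current rate: (0.025×4.06 + 0.0574×2.02)/(1 + 0.025×6 + 0.0574×6.61) = 0.1422 kJ/s.
beetle larvae: E/h = 3.51/13.4 = 0.2619 kJ/s.
Since 0.2619 > R, including beetle larvae increases the long-run rate.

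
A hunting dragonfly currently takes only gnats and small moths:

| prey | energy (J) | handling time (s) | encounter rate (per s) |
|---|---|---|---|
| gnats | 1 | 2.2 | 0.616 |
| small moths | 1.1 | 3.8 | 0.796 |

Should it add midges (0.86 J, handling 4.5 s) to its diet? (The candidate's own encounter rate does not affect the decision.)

Intake rate on the current diet: R = (0.616×1 + 0.796×1.1) / (1 + 0.616×2.2 + 0.796×3.8) = 1.492/5.38 = 0.2772 J/s.
Profitability of midges: 0.86/4.5 = 0.1911 J/s.
0.1911 < 0.2772, so adding midges would lower the average — exclude it.

No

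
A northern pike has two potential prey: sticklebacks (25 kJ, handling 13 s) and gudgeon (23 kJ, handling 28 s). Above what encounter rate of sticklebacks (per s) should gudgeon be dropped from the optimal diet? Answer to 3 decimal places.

The zero-one rule: include gudgeon iff E₂/h₂ > λE₁/(1+λh₁). Equality gives the switch point.
λE₁h₂ = E₂ + λE₂h₁ ⇒ λ = E₂/(E₁h₂ − E₂h₁) = 23/(700 − 299) = 0.05736 per s.

0.057 per s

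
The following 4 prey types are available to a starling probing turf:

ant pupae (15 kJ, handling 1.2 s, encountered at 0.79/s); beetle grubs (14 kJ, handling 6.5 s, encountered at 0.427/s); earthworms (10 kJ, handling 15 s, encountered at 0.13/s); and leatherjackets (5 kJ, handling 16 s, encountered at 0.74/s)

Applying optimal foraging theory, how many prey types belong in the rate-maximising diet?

1

E/h in descending order: ant pupae 12.5, beetle grubs 2.15, earthworms 0.667, leatherjackets 0.312 kJ/s. The optimal diet is the largest prefix of this list for which every included type satisfies E_i/h_i > R on the types above it.
Rate on top 1: 6.083. beetle grubs: 2.15 < 6.083 → exclude; stop.
Optimal diet: ant pupae — 1 of 4 types.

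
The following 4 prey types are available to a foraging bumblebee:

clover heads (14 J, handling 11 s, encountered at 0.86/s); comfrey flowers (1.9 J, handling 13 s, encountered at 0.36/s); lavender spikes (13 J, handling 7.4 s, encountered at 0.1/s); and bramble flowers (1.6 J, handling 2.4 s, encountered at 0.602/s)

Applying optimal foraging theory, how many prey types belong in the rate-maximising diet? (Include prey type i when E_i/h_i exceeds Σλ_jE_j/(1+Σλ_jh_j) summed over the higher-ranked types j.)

2

E/h in descending order: lavender spikes 1.76, clover heads 1.27, bramble flowers 0.667, comfrey flowers 0.146 J/s. The optimal diet is the largest prefix of this list for which every included type satisfies E_i/h_i > R on the types above it.
Rate on top 1: 0.7471. clover heads: 1.27 > 0.7471 → include.
Rate on top 2: 1.191. bramble flowers: 0.667 < 1.191 → exclude; stop.
Optimal diet: lavender spikes, clover heads — 2 of 4 types.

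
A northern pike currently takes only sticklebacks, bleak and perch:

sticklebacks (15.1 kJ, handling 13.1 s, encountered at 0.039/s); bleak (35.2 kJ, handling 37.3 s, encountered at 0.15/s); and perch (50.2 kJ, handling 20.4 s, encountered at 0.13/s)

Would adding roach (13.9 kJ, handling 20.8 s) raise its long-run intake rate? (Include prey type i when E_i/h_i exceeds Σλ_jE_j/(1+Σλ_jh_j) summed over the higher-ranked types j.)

No

On sticklebacks, bleak and perch alone, R = ΣλE/(1+Σλh) = 12.39/9.758 = 1.27 kJ/s.
Profitability of roach: 13.9/20.8 = 0.6683 kJ/s.
Since 0.6683 < R, time spent handling roach is better spent searching.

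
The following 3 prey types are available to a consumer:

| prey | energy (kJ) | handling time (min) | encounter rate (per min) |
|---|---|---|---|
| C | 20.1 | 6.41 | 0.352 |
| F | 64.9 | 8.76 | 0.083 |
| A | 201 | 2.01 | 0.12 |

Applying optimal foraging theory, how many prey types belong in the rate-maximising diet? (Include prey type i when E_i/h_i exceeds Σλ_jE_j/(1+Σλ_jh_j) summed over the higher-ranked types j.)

Profitabilities (E/h, kJ/min): A 100, F 7.41, C 3.14. Add prey in this order while the next type's profitability exceeds the intake rate on those already taken.
Rate on top 1: 19.43. F: 7.41 < 19.43 → exclude; stop.
Optimal diet: A — 1 of 3 types.

1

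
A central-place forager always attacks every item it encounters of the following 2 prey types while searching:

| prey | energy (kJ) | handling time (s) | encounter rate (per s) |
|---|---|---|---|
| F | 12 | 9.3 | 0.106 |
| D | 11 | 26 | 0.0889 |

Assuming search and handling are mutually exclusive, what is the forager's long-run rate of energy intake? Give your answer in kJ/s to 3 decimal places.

0.524 kJ/s

R = Σλ_iE_i / (1 + Σλ_ih_i)
Numerator: 0.106×12 + 0.0889×11 = 2.25
Denominator: 1 + 0.106×9.3 + 0.0889×26 = 4.297
R = 2.25/4.297 = 0.5236 kJ/s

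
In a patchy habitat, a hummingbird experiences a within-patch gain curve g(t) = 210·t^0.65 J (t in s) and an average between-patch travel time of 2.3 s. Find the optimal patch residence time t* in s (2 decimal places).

Optimal t* satisfies g'(t*) = g(t*)/(T + t*).
g'(t) = 0.65·210·t^-0.35. Setting 0.65·210·t^-0.35 = 210·t^0.65/(2.3+t) gives 0.65(2.3+t) = t, so 0.35·t = 0.65×2.3.
t* = 0.65×2.3/0.35 = 4.271 s.

4.27 s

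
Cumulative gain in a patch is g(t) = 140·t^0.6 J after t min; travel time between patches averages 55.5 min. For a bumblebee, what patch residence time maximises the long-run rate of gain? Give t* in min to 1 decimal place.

83.2 min

Optimal t* satisfies g'(t*) = g(t*)/(T + t*).
g'(t) = 0.6·140·t^-0.4. Setting 0.6·140·t^-0.4 = 140·t^0.6/(55.5+t) gives 0.6(55.5+t) = t, so 0.40·t = 0.6×55.5.
t* = 0.6×55.5/0.40 = 83.25 min.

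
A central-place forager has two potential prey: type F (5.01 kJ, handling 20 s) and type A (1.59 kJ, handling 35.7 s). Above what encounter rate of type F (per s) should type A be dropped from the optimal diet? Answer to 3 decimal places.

0.011 per s

The zero-one rule: include type A iff E₂/h₂ > λE₁/(1+λh₁). Equality gives the switch point.
λE₁h₂ = E₂ + λE₂h₁ ⇒ λ = E₂/(E₁h₂ − E₂h₁) = 1.59/(178.9 − 31.8) = 0.01081 per s.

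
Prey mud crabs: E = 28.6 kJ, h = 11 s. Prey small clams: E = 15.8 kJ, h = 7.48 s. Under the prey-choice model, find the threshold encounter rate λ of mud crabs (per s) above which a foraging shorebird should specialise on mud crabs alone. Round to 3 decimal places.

0.394 per s

The zero-one rule: include small clams iff E₂/h₂ > λE₁/(1+λh₁). Equality gives the switch point.
λE₁h₂ = E₂ + λE₂h₁ ⇒ λ = E₂/(E₁h₂ − E₂h₁) = 15.8/(213.9 − 173.8) = 0.3937 per s.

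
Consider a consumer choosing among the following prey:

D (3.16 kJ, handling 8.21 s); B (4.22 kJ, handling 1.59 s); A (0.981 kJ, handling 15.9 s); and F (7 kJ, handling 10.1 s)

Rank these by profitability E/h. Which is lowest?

A

In descending order of E/h:
B: 4.22/1.59 = 2.65 kJ/s
F: 7/10.1 = 0.693 kJ/s
D: 3.16/8.21 = 0.385 kJ/s
A: 0.981/15.9 = 0.0617 kJ/s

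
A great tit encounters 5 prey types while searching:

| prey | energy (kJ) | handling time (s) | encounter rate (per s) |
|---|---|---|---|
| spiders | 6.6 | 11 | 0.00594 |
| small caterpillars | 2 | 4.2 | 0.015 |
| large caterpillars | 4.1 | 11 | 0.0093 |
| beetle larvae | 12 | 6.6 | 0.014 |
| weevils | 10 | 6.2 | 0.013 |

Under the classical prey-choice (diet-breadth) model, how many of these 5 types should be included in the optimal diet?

Profitabilities (E/h, kJ/s): beetle larvae 1.82, weevils 1.61, spiders 0.6, small caterpillars 0.476, large caterpillars 0.373. Add prey in this order while the next type's profitability exceeds the intake rate on those already taken.
Rate on top 1: 0.1538. weevils: 1.61 > 0.1538 → include.
Rate on top 2: 0.254. spiders: 0.6 > 0.254 → include.
Rate on top 3: 0.2723. small caterpillars: 0.476 > 0.2723 → include.
Rate on top 4: 0.2822. large caterpillars: 0.373 > 0.2822 → include.
Optimal diet: beetle larvae, weevils, spiders, small caterpillars, large caterpillars — 5 of 5 types.

5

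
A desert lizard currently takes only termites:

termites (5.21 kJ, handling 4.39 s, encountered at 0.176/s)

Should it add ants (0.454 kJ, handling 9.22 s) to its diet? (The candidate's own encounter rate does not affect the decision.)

On termites alone, R = ΣλE/(1+Σλh) = 0.917/1.773 = 0.5173 kJ/s.
Profitability of ants: 0.454/9.22 = 0.04924 kJ/s.
0.04924 < 0.5173, so adding ants would lower the average — exclude it.

No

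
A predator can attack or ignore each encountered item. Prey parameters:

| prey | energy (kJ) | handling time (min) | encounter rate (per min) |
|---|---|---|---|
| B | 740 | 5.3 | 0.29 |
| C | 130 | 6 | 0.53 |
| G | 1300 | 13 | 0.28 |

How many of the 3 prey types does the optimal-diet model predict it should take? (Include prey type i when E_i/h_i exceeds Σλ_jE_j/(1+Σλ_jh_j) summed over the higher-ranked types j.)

2

Rank by E/h (kJ/min): B 140, G 100, C 21.7. Include each in turn until the next type's E/h falls below the running intake rate.
Rate on top 1: 84.59. G: 100 > 84.59 → include.
Rate on top 2: 93.67. C: 21.7 < 93.67 → exclude; stop.
Optimal diet: B, G — 2 of 3 types.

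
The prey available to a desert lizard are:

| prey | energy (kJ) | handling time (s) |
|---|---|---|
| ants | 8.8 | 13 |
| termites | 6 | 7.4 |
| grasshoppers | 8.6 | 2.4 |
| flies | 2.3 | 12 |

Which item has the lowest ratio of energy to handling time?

In descending order of E/h:
grasshoppers: 8.6/2.4 = 3.58 kJ/s
termites: 6/7.4 = 0.811 kJ/s
ants: 8.8/13 = 0.677 kJ/s
flies: 2.3/12 = 0.192 kJ/s

flies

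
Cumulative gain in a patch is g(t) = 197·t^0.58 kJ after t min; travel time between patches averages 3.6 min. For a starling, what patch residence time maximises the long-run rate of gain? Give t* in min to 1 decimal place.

Optimal t* satisfies g'(t*) = g(t*)/(T + t*).
g'(t) = 0.58·197·t^-0.42. Setting 0.58·197·t^-0.42 = 197·t^0.58/(3.6+t) gives 0.58(3.6+t) = t, so 0.42·t = 0.58×3.6.
t* = 0.58×3.6/0.42 = 4.971 min.

5.0 min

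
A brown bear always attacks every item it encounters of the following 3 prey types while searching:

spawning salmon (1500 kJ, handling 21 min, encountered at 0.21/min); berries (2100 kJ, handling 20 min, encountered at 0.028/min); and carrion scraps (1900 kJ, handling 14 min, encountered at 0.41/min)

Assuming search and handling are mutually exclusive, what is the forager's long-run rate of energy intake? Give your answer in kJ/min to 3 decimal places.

98.446 kJ/min

R = (0.21×1500 + 0.028×2100 + 0.41×1900) / (1 + 0.21×21 + 0.028×20 + 0.41×14) = 1153/11.71 = 98.45 kJ/min.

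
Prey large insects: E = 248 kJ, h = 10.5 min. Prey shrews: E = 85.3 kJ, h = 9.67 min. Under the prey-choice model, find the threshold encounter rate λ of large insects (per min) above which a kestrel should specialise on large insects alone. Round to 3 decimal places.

0.057 per min

The zero-one rule: include shrews iff E₂/h₂ > λE₁/(1+λh₁). Equality gives the switch point.
λE₁h₂ = E₂ + λE₂h₁ ⇒ λ = E₂/(E₁h₂ − E₂h₁) = 85.3/(2398 − 895.6) = 0.05677 per min.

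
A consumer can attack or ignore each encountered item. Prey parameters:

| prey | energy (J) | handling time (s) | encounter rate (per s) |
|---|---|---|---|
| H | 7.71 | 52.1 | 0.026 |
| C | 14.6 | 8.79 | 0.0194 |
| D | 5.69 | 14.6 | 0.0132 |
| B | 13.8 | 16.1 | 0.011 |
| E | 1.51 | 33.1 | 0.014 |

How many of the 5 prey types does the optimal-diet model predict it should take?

3

E/h in descending order: C 1.66, B 0.857, D 0.39, H 0.148, E 0.0456 J/s. The optimal diet is the largest prefix of this list for which every included type satisfies E_i/h_i > R on the types above it.
Rate on top 1: 0.242. B: 0.857 > 0.242 → include.
Rate on top 2: 0.3228. D: 0.39 > 0.3228 → include.
Rate on top 3: 0.3312. H: 0.148 < 0.3312 → exclude; stop.
Optimal diet: C, B, D — 3 of 5 types.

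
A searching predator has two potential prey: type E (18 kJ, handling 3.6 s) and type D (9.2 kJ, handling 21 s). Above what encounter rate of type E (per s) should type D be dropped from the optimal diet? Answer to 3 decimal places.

0.027 per s

At the threshold, the rate on type E alone equals the profitability of type D: λ·18/(1 + λ·3.6) = 9.2/21 = 0.4381.
Rearranging, λ(18 − 0.4381×3.6) = 0.4381, so λ = 0.4381/16.42 = 0.02668 per s.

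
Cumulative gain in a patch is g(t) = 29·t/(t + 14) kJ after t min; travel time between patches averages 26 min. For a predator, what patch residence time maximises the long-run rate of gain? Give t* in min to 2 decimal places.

19.08 min

By the marginal value theorem, leave when the instantaneous gain rate g'(t) equals the habitat-wide average g(t)/(T + t).
g'(t) = 29·14/(t + 14)². Setting 29·14/(t+14)² = 29t/[(t+14)(26+t)] gives 14(26+t) = t(t+14), so t² = 14×26 = 364.
t* = √364 = 19.08 min.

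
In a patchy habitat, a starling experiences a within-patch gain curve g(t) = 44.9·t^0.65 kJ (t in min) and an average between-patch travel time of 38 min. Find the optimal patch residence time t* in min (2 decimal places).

70.57 min

Maximise g(t)/(T+t): set derivative to zero → g'(t)(T+t) = g(t).
g'(t) = 0.65·44.9·t^-0.35. Setting 0.65·44.9·t^-0.35 = 44.9·t^0.65/(38+t) gives 0.65(38+t) = t, so 0.35·t = 0.65×38.
t* = 0.65×38/0.35 = 70.57 min.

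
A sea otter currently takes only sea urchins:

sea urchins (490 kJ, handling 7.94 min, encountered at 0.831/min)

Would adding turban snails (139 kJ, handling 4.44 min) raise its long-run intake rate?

No

Current rate: (0.831×490)/(1 + 0.831×7.94) = 53.59 kJ/min.
turban snails: E/h = 139/4.44 = 31.31 kJ/min.
Since 31.31 < R, time spent handling turban snails is better spent searching.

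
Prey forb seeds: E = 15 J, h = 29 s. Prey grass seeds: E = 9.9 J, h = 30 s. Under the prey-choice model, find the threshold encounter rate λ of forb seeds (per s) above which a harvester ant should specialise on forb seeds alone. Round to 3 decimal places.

0.061 per s

Drop grass seeds once their profitability E₂/h₂ falls below the rate achievable on forb seeds alone: E₂/h₂ = λE₁/(1 + λh₁).
Solve for λ: λE₁h₂ = E₂(1 + λh₁) → λ(E₁h₂ − E₂h₁) = E₂ → λ = E₂/(E₁h₂ − E₂h₁).
λ = 9.9/(15×30 − 9.9×29) = 9.9/162.9 = 0.06077 per s.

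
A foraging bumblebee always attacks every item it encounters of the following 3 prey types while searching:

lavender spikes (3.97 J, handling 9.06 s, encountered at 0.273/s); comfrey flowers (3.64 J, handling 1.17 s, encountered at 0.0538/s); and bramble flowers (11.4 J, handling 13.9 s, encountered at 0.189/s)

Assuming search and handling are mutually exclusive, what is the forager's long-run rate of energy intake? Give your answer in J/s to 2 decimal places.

R = (0.273×3.97 + 0.0538×3.64 + 0.189×11.4) / (1 + 0.273×9.06 + 0.0538×1.17 + 0.189×13.9) = 3.434/6.163 = 0.5572 J/s.

0.56 J/s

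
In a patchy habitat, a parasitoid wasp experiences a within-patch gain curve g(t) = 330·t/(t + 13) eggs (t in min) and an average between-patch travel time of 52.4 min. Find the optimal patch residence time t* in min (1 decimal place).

26.1 min

Optimal t* satisfies g'(t*) = g(t*)/(T + t*).
g'(t) = 330·13/(t + 13)². Setting 330·13/(t+13)² = 330t/[(t+13)(52.4+t)] gives 13(52.4+t) = t(t+13), so t² = 13×52.4 = 681.2.
t* = √681.2 = 26.1 min.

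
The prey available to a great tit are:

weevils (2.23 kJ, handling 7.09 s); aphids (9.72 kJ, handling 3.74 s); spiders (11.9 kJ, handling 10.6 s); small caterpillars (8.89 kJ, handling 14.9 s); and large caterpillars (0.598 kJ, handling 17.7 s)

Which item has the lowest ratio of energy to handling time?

Profitability E/h (kJ/s): weevils = 2.23/7.09 = 0.315, aphids = 9.72/3.74 = 2.6, spiders = 11.9/10.6 = 1.12, small caterpillars = 8.89/14.9 = 0.597, large caterpillars = 0.598/17.7 = 0.0338.
Ranked: aphids > spiders > small caterpillars > weevils > large caterpillars.

large caterpillars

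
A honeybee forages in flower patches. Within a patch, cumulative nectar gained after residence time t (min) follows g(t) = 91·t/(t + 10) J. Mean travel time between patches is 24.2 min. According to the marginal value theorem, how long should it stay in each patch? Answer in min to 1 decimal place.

Optimal t* satisfies g'(t*) = g(t*)/(T + t*).
g'(t) = 91·10/(t + 10)². Setting 91·10/(t+10)² = 91t/[(t+10)(24.2+t)] gives 10(24.2+t) = t(t+10), so t² = 10×24.2 = 242.
t* = √242 = 15.56 min.

15.6 min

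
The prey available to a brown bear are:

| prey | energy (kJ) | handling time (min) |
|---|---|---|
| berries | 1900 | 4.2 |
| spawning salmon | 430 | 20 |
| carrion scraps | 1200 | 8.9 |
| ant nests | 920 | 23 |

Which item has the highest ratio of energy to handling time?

berries

Profitability E/h (kJ/min): berries = 1900/4.2 = 452, spawning salmon = 430/20 = 21.5, carrion scraps = 1200/8.9 = 135, ant nests = 920/23 = 40.
Ranked: berries > carrion scraps > ant nests > spawning salmon.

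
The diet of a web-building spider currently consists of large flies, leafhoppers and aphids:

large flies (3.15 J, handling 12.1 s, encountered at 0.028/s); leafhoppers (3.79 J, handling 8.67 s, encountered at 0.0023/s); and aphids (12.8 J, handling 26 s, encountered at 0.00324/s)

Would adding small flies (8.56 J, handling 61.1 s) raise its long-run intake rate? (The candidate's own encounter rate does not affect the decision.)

Yes

Intake rate on the current diet: R = (0.028×3.15 + 0.0023×3.79 + 0.00324×12.8) / (1 + 0.028×12.1 + 0.0023×8.67 + 0.00324×26) = 0.1384/1.443 = 0.0959 J/s.
small flies: E/h = 8.56/61.1 = 0.1401 J/s.
0.1401 > 0.0959, so adding small flies raises the average — include it.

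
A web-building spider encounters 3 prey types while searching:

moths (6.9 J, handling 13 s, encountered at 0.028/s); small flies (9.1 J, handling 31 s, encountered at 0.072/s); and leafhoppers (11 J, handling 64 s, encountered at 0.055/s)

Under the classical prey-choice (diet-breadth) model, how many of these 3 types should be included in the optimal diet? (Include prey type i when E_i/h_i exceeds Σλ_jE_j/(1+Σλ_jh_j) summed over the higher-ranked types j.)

Rank by E/h (J/s): moths 0.531, small flies 0.294, leafhoppers 0.172. Include each in turn until the next type's E/h falls below the running intake rate.
Rate on top 1: 0.1416. small flies: 0.294 > 0.1416 → include.
Rate on top 2: 0.2359. leafhoppers: 0.172 < 0.2359 → exclude; stop.
Optimal diet: moths, small flies — 2 of 3 types.

2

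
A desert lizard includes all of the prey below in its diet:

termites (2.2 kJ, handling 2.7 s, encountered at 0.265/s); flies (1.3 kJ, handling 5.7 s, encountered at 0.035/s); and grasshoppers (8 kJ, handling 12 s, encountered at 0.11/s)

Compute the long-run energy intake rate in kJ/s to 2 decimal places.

Energy encountered per unit search time: 0.265×2.2 + 0.035×1.3 + 0.11×8 = 1.509 kJ/s.
Handling time per unit search time: 0.265×2.7 + 0.035×5.7 + 0.11×12 = 2.235.
Rate = 1.509/(1 + 2.235) = 0.4663 kJ/s.

0.47 kJ/s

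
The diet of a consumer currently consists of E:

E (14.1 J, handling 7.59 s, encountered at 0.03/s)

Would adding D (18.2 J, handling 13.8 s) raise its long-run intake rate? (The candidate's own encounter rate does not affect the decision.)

Yes

Current rate: (0.03×14.1)/(1 + 0.03×7.59) = 0.3445 J/s.
Profitability of D: 18.2/13.8 = 1.319 J/s.
1.319 > 0.3445, so adding D raises the average — include it.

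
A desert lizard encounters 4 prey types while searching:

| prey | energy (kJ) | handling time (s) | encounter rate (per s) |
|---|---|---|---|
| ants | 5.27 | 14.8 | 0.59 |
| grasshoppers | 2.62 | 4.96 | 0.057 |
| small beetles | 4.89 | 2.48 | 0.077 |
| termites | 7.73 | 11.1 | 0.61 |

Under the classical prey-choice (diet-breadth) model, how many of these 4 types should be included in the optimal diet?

E/h in descending order: small beetles 1.97, termites 0.696, grasshoppers 0.528, ants 0.356 kJ/s. The optimal diet is the largest prefix of this list for which every included type satisfies E_i/h_i > R on the types above it.
Rate on top 1: 0.3162. termites: 0.696 > 0.3162 → include.
Rate on top 2: 0.6395. grasshoppers: 0.528 < 0.6395 → exclude; stop.
Optimal diet: small beetles, termites — 2 of 4 types.

2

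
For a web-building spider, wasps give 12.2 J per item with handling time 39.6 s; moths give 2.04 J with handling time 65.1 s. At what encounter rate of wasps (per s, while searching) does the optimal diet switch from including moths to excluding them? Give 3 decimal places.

0.003 per s

Drop moths once their profitability E₂/h₂ falls below the rate achievable on wasps alone: E₂/h₂ = λE₁/(1 + λh₁).
Solve for λ: λE₁h₂ = E₂(1 + λh₁) → λ(E₁h₂ − E₂h₁) = E₂ → λ = E₂/(E₁h₂ − E₂h₁).
λ = 2.04/(12.2×65.1 − 2.04×39.6) = 2.04/713.4 = 0.002859 per s.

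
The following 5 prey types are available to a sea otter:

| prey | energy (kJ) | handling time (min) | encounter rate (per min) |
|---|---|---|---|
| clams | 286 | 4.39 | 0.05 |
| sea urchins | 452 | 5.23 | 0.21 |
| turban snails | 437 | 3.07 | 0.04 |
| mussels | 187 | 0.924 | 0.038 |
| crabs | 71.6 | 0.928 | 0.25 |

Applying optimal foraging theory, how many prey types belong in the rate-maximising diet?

5

E/h in descending order: mussels 202, turban snails 142, sea urchins 86.4, crabs 77.2, clams 65.1 kJ/min. The optimal diet is the largest prefix of this list for which every included type satisfies E_i/h_i > R on the types above it.
Rate on top 1: 6.865. turban snails: 142 > 6.865 → include.
Rate on top 2: 21.23. sea urchins: 86.4 > 21.23 → include.
Rate on top 3: 52.97. crabs: 77.2 > 52.97 → include.
Rate on top 4: 55.22. clams: 65.1 > 55.22 → include.
Optimal diet: mussels, turban snails, sea urchins, crabs, clams — 5 of 5 types.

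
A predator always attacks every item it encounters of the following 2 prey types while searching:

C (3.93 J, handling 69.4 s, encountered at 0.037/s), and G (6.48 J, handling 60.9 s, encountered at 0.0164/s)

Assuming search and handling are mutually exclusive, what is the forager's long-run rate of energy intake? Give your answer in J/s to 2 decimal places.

R = Σλ_iE_i / (1 + Σλ_ih_i)
Numerator: 0.037×3.93 + 0.0164×6.48 = 0.2517
Denominator: 1 + 0.037×69.4 + 0.0164×60.9 = 4.567
R = 0.2517/4.567 = 0.05511 J/s

0.06 J/s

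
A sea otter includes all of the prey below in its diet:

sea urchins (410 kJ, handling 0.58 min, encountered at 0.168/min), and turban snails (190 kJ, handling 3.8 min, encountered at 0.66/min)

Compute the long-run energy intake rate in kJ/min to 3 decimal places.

Energy encountered per unit search time: 0.168×410 + 0.66×190 = 194.3 kJ/min.
Handling time per unit search time: 0.168×0.58 + 0.66×3.8 = 2.605.
Rate = 194.3/(1 + 2.605) = 53.89 kJ/min.

53.885 kJ/min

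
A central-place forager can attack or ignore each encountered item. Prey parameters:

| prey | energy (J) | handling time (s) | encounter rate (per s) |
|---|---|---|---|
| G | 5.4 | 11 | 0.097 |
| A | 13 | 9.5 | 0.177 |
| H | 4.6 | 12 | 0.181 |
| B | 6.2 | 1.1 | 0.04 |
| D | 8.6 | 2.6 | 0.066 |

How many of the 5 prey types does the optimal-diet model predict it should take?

E/h in descending order: B 5.64, D 3.31, A 1.37, G 0.491, H 0.383 J/s. The optimal diet is the largest prefix of this list for which every included type satisfies E_i/h_i > R on the types above it.
Rate on top 1: 0.2375. D: 3.31 > 0.2375 → include.
Rate on top 2: 0.6709. A: 1.37 > 0.6709 → include.
Rate on top 3: 1.076. G: 0.491 < 1.076 → exclude; stop.
Optimal diet: B, D, A — 3 of 5 types.

3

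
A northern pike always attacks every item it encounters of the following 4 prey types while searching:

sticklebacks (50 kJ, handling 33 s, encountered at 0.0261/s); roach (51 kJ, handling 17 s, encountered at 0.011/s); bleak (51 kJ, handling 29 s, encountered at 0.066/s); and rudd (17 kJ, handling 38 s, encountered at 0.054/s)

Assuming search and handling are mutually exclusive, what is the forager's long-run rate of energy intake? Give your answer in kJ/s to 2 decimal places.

Energy encountered per unit search time: 0.0261×50 + 0.011×51 + 0.066×51 + 0.054×17 = 6.15 kJ/s.
Handling time per unit search time: 0.0261×33 + 0.011×17 + 0.066×29 + 0.054×38 = 5.014.
Rate = 6.15/(1 + 5.014) = 1.023 kJ/s.

1.02 kJ/s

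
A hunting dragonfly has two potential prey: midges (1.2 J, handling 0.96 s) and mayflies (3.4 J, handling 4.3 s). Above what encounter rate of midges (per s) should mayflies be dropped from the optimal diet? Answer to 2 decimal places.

1.79 per s

Drop mayflies once their profitability E₂/h₂ falls below the rate achievable on midges alone: E₂/h₂ = λE₁/(1 + λh₁).
Solve for λ: λE₁h₂ = E₂(1 + λh₁) → λ(E₁h₂ − E₂h₁) = E₂ → λ = E₂/(E₁h₂ − E₂h₁).
λ = 3.4/(1.2×4.3 − 3.4×0.96) = 3.4/1.896 = 1.793 per s.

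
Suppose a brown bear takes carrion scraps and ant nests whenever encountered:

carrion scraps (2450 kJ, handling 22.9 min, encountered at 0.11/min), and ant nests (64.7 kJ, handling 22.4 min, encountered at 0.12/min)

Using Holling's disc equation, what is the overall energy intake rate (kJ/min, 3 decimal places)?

Energy encountered per unit search time: 0.11×2450 + 0.12×64.7 = 277.3 kJ/min.
Handling time per unit search time: 0.11×22.9 + 0.12×22.4 = 5.207.
Rate = 277.3/(1 + 5.207) = 44.67 kJ/min.

44.670 kJ/min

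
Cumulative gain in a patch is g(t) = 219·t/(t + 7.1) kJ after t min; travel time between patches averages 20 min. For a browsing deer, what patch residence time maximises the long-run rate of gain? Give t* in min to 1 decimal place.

Optimal t* satisfies g'(t*) = g(t*)/(T + t*).
g'(t) = 219·7.1/(t + 7.1)². Setting 219·7.1/(t+7.1)² = 219t/[(t+7.1)(20+t)] gives 7.1(20+t) = t(t+7.1), so t² = 7.1×20 = 142.
t* = √142 = 11.92 min.

11.9 min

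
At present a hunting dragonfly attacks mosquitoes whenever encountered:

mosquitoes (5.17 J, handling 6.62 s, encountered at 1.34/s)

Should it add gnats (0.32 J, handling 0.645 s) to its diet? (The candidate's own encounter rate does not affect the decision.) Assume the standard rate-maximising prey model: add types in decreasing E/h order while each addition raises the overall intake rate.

Intake rate on the current diet: R = (1.34×5.17) / (1 + 1.34×6.62) = 6.928/9.871 = 0.7018 J/s.
gnats: E/h = 0.32/0.645 = 0.4961 J/s.
0.4961 < 0.7018, so adding gnats would lower the average — exclude it.

No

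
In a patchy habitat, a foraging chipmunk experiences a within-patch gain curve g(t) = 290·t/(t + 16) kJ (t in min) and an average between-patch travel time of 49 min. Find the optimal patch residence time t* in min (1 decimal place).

Optimal t* satisfies g'(t*) = g(t*)/(T + t*).
g'(t) = 290·16/(t + 16)². Setting 290·16/(t+16)² = 290t/[(t+16)(49+t)] gives 16(49+t) = t(t+16), so t² = 16×49 = 784.
t* = √784 = 28 min.

28.0 min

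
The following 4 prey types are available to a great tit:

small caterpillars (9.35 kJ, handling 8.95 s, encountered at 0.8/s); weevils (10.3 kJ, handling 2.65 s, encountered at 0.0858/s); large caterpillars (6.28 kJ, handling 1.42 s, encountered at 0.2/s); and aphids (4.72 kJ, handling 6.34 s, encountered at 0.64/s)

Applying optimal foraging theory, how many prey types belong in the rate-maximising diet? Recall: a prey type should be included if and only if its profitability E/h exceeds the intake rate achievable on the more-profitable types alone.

Profitabilities (E/h, kJ/s): large caterpillars 4.42, weevils 3.89, small caterpillars 1.04, aphids 0.744. Add prey in this order while the next type's profitability exceeds the intake rate on those already taken.
Rate on top 1: 0.9782. weevils: 3.89 > 0.9782 → include.
Rate on top 2: 1.416. small caterpillars: 1.04 < 1.416 → exclude; stop.
Optimal diet: large caterpillars, weevils — 2 of 4 types.

2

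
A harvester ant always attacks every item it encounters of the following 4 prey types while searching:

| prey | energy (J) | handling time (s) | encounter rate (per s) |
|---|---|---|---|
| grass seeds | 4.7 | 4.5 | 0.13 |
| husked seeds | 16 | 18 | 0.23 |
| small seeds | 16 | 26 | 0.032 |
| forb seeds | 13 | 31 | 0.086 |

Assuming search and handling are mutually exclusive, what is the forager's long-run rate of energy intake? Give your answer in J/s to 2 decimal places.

0.64 J/s

R = Σλ_iE_i / (1 + Σλ_ih_i)
Numerator: 0.13×4.7 + 0.23×16 + 0.032×16 + 0.086×13 = 5.921
Denominator: 1 + 0.13×4.5 + 0.23×18 + 0.032×26 + 0.086×31 = 9.223
R = 5.921/9.223 = 0.642 J/s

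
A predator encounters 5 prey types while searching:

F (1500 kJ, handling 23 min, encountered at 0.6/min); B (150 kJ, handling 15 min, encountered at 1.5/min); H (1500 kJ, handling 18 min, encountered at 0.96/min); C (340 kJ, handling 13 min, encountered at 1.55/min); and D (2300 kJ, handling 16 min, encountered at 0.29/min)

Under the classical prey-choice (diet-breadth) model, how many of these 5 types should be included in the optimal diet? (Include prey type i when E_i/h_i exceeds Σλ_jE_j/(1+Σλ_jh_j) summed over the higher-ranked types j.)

1

Rank by E/h (kJ/min): D 144, H 83.3, F 65.2, C 26.2, B 10. Include each in turn until the next type's E/h falls below the running intake rate.
Rate on top 1: 118.3. H: 83.3 < 118.3 → exclude; stop.
Optimal diet: D — 1 of 5 types.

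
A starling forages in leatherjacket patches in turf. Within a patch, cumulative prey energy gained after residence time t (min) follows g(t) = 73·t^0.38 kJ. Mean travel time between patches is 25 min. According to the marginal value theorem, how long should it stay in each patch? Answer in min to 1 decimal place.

15.3 min

Maximise g(t)/(T+t): set derivative to zero → g'(t)(T+t) = g(t).
g'(t) = 0.38·73·t^-0.62. Setting 0.38·73·t^-0.62 = 73·t^0.38/(25+t) gives 0.38(25+t) = t, so 0.62·t = 0.38×25.
t* = 0.38×25/0.62 = 15.32 min.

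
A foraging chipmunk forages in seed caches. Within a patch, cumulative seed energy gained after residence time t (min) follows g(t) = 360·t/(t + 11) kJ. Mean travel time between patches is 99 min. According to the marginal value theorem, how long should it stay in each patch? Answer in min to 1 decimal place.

33.0 min

Optimal t* satisfies g'(t*) = g(t*)/(T + t*).
g'(t) = 360·11/(t + 11)². Setting 360·11/(t+11)² = 360t/[(t+11)(99+t)] gives 11(99+t) = t(t+11), so t² = 11×99 = 1089.
t* = √1089 = 33 min.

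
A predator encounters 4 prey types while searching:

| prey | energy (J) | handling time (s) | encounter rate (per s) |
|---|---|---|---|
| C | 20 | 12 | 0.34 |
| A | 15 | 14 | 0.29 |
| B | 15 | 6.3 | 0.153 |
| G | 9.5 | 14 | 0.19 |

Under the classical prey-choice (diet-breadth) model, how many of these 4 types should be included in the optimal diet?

2

Rank by E/h (J/s): B 2.38, C 1.67, A 1.07, G 0.679. Include each in turn until the next type's E/h falls below the running intake rate.
Rate on top 1: 1.169. C: 1.67 > 1.169 → include.
Rate on top 2: 1.505. A: 1.07 < 1.505 → exclude; stop.
Optimal diet: B, C — 2 of 4 types.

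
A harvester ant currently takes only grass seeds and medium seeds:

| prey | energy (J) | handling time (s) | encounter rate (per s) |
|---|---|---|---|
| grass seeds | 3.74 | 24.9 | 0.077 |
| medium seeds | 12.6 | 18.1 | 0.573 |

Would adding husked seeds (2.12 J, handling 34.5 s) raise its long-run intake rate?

No

Current rate: (0.077×3.74 + 0.573×12.6)/(1 + 0.077×24.9 + 0.573×18.1) = 0.565 J/s.
Profitability of husked seeds: 2.12/34.5 = 0.06145 J/s.
0.06145 < 0.565, so adding husked seeds would lower the average — exclude it.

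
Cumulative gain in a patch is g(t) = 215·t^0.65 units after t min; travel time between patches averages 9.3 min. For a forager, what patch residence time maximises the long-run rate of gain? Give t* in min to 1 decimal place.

17.3 min

Maximise g(t)/(T+t): set derivative to zero → g'(t)(T+t) = g(t).
g'(t) = 0.65·215·t^-0.35. Setting 0.65·215·t^-0.35 = 215·t^0.65/(9.3+t) gives 0.65(9.3+t) = t, so 0.35·t = 0.65×9.3.
t* = 0.65×9.3/0.35 = 17.27 min.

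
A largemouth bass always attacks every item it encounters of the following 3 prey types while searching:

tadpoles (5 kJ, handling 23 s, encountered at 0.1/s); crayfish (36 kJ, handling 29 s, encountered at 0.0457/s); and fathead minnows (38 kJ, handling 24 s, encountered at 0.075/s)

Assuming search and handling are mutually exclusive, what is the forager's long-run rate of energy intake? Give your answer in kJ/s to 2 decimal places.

R = Σλ_iE_i / (1 + Σλ_ih_i)
Numerator: 0.1×5 + 0.0457×36 + 0.075×38 = 4.995
Denominator: 1 + 0.1×23 + 0.0457×29 + 0.075×24 = 6.425
R = 4.995/6.425 = 0.7774 kJ/s

0.78 kJ/s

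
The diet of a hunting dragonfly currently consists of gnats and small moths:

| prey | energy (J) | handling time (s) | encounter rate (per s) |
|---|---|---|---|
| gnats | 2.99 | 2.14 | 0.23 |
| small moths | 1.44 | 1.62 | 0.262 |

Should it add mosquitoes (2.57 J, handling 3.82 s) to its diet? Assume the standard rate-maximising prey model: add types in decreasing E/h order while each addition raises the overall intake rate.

Yes

Intake rate on the current diet: R = (0.23×2.99 + 0.262×1.44) / (1 + 0.23×2.14 + 0.262×1.62) = 1.065/1.917 = 0.5556 J/s.
Profitability of mosquitoes: 2.57/3.82 = 0.6728 J/s.
Since 0.6728 > R, including mosquitoes increases the long-run rate.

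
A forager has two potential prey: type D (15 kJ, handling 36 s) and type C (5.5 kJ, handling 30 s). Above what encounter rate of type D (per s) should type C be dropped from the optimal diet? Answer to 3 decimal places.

0.022 per s

The zero-one rule: include type C iff E₂/h₂ > λE₁/(1+λh₁). Equality gives the switch point.
λE₁h₂ = E₂ + λE₂h₁ ⇒ λ = E₂/(E₁h₂ − E₂h₁) = 5.5/(450 − 198) = 0.02183 per s.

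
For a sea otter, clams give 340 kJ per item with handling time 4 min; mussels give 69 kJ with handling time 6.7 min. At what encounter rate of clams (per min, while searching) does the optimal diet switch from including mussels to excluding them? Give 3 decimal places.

The zero-one rule: include mussels iff E₂/h₂ > λE₁/(1+λh₁). Equality gives the switch point.
λE₁h₂ = E₂ + λE₂h₁ ⇒ λ = E₂/(E₁h₂ − E₂h₁) = 69/(2278 − 276) = 0.03447 per min.

0.034 per min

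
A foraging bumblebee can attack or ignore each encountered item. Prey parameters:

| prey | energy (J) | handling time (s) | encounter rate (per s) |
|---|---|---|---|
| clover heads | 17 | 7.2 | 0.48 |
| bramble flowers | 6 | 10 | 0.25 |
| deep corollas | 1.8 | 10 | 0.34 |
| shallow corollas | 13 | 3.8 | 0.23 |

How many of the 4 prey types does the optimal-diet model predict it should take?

2

Rank by E/h (J/s): shallow corollas 3.42, clover heads 2.36, bramble flowers 0.6, deep corollas 0.18. Include each in turn until the next type's E/h falls below the running intake rate.
Rate on top 1: 1.596. clover heads: 2.36 > 1.596 → include.
Rate on top 2: 2.092. bramble flowers: 0.6 < 2.092 → exclude; stop.
Optimal diet: shallow corollas, clover heads — 2 of 4 types.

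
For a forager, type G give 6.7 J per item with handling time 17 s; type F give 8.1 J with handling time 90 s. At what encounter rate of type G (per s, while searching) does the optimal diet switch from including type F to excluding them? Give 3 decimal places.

Drop type F once their profitability E₂/h₂ falls below the rate achievable on type G alone: E₂/h₂ = λE₁/(1 + λh₁).
Solve for λ: λE₁h₂ = E₂(1 + λh₁) → λ(E₁h₂ − E₂h₁) = E₂ → λ = E₂/(E₁h₂ − E₂h₁).
λ = 8.1/(6.7×90 − 8.1×17) = 8.1/465.3 = 0.01741 per s.

0.017 per s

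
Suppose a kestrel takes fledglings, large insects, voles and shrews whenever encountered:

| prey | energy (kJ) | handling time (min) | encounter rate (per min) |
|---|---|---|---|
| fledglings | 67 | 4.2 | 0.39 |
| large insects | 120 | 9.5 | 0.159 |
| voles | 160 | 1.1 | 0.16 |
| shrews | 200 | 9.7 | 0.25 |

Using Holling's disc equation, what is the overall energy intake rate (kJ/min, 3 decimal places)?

17.899 kJ/min

R = (0.39×67 + 0.159×120 + 0.16×160 + 0.25×200) / (1 + 0.39×4.2 + 0.159×9.5 + 0.16×1.1 + 0.25×9.7) = 120.8/6.75 = 17.9 kJ/min.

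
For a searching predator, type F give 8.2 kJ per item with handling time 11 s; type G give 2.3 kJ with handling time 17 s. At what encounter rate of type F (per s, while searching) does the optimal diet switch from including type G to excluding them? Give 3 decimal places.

Drop type G once their profitability E₂/h₂ falls below the rate achievable on type F alone: E₂/h₂ = λE₁/(1 + λh₁).
Solve for λ: λE₁h₂ = E₂(1 + λh₁) → λ(E₁h₂ − E₂h₁) = E₂ → λ = E₂/(E₁h₂ − E₂h₁).
λ = 2.3/(8.2×17 − 2.3×11) = 2.3/114.1 = 0.02016 per s.

0.020 per s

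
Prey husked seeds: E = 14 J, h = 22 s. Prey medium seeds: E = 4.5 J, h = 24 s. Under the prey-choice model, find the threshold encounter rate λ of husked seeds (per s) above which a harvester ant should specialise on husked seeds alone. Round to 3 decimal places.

0.019 per s

Drop medium seeds once their profitability E₂/h₂ falls below the rate achievable on husked seeds alone: E₂/h₂ = λE₁/(1 + λh₁).
Solve for λ: λE₁h₂ = E₂(1 + λh₁) → λ(E₁h₂ − E₂h₁) = E₂ → λ = E₂/(E₁h₂ − E₂h₁).
λ = 4.5/(14×24 − 4.5×22) = 4.5/237 = 0.01899 per s.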